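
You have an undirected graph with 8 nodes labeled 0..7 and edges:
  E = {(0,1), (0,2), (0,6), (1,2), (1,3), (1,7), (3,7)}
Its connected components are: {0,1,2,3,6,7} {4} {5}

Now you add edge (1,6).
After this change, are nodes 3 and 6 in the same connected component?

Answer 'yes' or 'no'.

Answer: yes

Derivation:
Initial components: {0,1,2,3,6,7} {4} {5}
Adding edge (1,6): both already in same component {0,1,2,3,6,7}. No change.
New components: {0,1,2,3,6,7} {4} {5}
Are 3 and 6 in the same component? yes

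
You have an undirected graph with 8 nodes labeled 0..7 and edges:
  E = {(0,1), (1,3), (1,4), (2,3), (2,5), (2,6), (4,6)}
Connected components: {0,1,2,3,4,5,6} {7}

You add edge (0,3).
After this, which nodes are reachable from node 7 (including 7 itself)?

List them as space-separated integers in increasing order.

Before: nodes reachable from 7: {7}
Adding (0,3): both endpoints already in same component. Reachability from 7 unchanged.
After: nodes reachable from 7: {7}

Answer: 7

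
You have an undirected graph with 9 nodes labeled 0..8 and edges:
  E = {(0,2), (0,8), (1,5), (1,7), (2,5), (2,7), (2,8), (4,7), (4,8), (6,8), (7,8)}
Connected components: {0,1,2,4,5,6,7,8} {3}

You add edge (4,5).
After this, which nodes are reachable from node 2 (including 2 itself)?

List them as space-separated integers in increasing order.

Answer: 0 1 2 4 5 6 7 8

Derivation:
Before: nodes reachable from 2: {0,1,2,4,5,6,7,8}
Adding (4,5): both endpoints already in same component. Reachability from 2 unchanged.
After: nodes reachable from 2: {0,1,2,4,5,6,7,8}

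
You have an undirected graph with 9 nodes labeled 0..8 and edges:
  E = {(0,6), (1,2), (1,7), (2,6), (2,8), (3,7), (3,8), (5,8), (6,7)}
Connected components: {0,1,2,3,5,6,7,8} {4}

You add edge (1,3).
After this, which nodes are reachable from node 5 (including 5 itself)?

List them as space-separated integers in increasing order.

Answer: 0 1 2 3 5 6 7 8

Derivation:
Before: nodes reachable from 5: {0,1,2,3,5,6,7,8}
Adding (1,3): both endpoints already in same component. Reachability from 5 unchanged.
After: nodes reachable from 5: {0,1,2,3,5,6,7,8}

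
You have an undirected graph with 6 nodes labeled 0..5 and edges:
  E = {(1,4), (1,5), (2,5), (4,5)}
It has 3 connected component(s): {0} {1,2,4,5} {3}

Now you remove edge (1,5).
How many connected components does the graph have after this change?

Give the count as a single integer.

Answer: 3

Derivation:
Initial component count: 3
Remove (1,5): not a bridge. Count unchanged: 3.
  After removal, components: {0} {1,2,4,5} {3}
New component count: 3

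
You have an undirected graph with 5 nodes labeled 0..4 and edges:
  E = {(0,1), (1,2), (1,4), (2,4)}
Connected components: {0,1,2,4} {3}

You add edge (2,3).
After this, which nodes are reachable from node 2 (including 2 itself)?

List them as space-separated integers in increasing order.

Answer: 0 1 2 3 4

Derivation:
Before: nodes reachable from 2: {0,1,2,4}
Adding (2,3): merges 2's component with another. Reachability grows.
After: nodes reachable from 2: {0,1,2,3,4}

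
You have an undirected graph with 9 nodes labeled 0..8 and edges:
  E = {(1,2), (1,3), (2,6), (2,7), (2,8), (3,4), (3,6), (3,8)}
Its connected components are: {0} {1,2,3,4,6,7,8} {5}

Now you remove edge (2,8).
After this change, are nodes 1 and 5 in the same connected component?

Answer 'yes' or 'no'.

Initial components: {0} {1,2,3,4,6,7,8} {5}
Removing edge (2,8): not a bridge — component count unchanged at 3.
New components: {0} {1,2,3,4,6,7,8} {5}
Are 1 and 5 in the same component? no

Answer: no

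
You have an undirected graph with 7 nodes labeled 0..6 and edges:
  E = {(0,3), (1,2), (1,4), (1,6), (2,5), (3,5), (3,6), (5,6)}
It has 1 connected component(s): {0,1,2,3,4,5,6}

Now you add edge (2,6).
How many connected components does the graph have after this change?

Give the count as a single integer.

Answer: 1

Derivation:
Initial component count: 1
Add (2,6): endpoints already in same component. Count unchanged: 1.
New component count: 1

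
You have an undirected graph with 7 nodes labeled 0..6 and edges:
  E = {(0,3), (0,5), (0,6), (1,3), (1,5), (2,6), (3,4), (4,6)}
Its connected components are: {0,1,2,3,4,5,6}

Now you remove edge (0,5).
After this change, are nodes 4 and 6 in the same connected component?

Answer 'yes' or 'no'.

Answer: yes

Derivation:
Initial components: {0,1,2,3,4,5,6}
Removing edge (0,5): not a bridge — component count unchanged at 1.
New components: {0,1,2,3,4,5,6}
Are 4 and 6 in the same component? yes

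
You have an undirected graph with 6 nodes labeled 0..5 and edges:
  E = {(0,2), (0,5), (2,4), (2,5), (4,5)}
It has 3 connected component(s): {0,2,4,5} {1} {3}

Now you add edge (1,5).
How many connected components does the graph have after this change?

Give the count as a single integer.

Initial component count: 3
Add (1,5): merges two components. Count decreases: 3 -> 2.
New component count: 2

Answer: 2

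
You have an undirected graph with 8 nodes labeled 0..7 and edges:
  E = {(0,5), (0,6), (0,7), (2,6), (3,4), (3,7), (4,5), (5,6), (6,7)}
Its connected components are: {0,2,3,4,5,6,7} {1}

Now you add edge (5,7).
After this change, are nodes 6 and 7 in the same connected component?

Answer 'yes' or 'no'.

Answer: yes

Derivation:
Initial components: {0,2,3,4,5,6,7} {1}
Adding edge (5,7): both already in same component {0,2,3,4,5,6,7}. No change.
New components: {0,2,3,4,5,6,7} {1}
Are 6 and 7 in the same component? yes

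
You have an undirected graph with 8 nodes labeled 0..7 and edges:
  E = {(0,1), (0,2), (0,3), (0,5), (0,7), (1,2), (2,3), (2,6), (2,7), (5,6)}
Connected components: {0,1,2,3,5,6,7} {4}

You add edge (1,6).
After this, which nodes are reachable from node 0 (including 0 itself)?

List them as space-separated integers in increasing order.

Before: nodes reachable from 0: {0,1,2,3,5,6,7}
Adding (1,6): both endpoints already in same component. Reachability from 0 unchanged.
After: nodes reachable from 0: {0,1,2,3,5,6,7}

Answer: 0 1 2 3 5 6 7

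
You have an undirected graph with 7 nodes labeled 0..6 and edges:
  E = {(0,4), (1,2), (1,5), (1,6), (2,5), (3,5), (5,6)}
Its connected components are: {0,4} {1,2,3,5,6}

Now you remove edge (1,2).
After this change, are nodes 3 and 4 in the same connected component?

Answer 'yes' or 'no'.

Initial components: {0,4} {1,2,3,5,6}
Removing edge (1,2): not a bridge — component count unchanged at 2.
New components: {0,4} {1,2,3,5,6}
Are 3 and 4 in the same component? no

Answer: no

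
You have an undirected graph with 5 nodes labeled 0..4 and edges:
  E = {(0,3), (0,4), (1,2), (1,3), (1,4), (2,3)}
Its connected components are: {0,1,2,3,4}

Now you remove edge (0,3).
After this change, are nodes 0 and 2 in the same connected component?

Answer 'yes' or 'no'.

Answer: yes

Derivation:
Initial components: {0,1,2,3,4}
Removing edge (0,3): not a bridge — component count unchanged at 1.
New components: {0,1,2,3,4}
Are 0 and 2 in the same component? yes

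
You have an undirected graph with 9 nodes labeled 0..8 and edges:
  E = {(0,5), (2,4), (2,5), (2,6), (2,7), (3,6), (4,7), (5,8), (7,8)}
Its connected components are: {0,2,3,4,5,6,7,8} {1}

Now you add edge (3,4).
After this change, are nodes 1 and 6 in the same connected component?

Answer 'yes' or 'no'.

Initial components: {0,2,3,4,5,6,7,8} {1}
Adding edge (3,4): both already in same component {0,2,3,4,5,6,7,8}. No change.
New components: {0,2,3,4,5,6,7,8} {1}
Are 1 and 6 in the same component? no

Answer: no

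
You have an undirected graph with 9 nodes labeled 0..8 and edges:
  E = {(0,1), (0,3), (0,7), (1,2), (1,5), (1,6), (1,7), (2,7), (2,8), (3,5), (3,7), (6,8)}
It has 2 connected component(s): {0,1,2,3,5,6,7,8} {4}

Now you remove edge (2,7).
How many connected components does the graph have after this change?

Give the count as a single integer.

Initial component count: 2
Remove (2,7): not a bridge. Count unchanged: 2.
  After removal, components: {0,1,2,3,5,6,7,8} {4}
New component count: 2

Answer: 2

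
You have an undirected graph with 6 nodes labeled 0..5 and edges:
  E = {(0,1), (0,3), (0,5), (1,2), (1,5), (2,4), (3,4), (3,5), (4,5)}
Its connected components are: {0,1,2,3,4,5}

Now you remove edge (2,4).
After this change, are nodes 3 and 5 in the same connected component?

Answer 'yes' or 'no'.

Answer: yes

Derivation:
Initial components: {0,1,2,3,4,5}
Removing edge (2,4): not a bridge — component count unchanged at 1.
New components: {0,1,2,3,4,5}
Are 3 and 5 in the same component? yes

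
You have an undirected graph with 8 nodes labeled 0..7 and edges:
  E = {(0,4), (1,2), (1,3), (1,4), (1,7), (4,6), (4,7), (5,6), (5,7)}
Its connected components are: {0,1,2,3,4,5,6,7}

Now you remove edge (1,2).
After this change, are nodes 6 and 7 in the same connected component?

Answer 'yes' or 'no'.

Initial components: {0,1,2,3,4,5,6,7}
Removing edge (1,2): it was a bridge — component count 1 -> 2.
New components: {0,1,3,4,5,6,7} {2}
Are 6 and 7 in the same component? yes

Answer: yes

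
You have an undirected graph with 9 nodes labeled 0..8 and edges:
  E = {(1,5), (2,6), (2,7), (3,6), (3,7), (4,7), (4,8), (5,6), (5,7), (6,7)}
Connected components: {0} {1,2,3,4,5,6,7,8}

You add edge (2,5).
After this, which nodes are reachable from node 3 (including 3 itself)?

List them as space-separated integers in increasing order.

Answer: 1 2 3 4 5 6 7 8

Derivation:
Before: nodes reachable from 3: {1,2,3,4,5,6,7,8}
Adding (2,5): both endpoints already in same component. Reachability from 3 unchanged.
After: nodes reachable from 3: {1,2,3,4,5,6,7,8}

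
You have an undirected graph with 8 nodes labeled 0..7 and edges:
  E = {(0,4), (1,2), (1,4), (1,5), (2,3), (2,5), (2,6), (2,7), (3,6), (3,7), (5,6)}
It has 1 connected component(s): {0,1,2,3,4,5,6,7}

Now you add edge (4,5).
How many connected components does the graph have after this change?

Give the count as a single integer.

Answer: 1

Derivation:
Initial component count: 1
Add (4,5): endpoints already in same component. Count unchanged: 1.
New component count: 1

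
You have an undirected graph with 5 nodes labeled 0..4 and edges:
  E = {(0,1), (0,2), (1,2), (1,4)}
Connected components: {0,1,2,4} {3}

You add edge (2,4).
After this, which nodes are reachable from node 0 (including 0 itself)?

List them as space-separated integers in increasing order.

Before: nodes reachable from 0: {0,1,2,4}
Adding (2,4): both endpoints already in same component. Reachability from 0 unchanged.
After: nodes reachable from 0: {0,1,2,4}

Answer: 0 1 2 4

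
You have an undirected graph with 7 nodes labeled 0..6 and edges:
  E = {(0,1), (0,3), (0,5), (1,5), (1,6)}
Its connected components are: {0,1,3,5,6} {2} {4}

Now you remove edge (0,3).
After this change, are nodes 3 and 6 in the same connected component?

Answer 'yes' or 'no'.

Answer: no

Derivation:
Initial components: {0,1,3,5,6} {2} {4}
Removing edge (0,3): it was a bridge — component count 3 -> 4.
New components: {0,1,5,6} {2} {3} {4}
Are 3 and 6 in the same component? no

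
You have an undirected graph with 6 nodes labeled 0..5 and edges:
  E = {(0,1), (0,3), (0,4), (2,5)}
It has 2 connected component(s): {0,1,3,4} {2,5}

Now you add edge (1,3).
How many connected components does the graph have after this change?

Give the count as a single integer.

Initial component count: 2
Add (1,3): endpoints already in same component. Count unchanged: 2.
New component count: 2

Answer: 2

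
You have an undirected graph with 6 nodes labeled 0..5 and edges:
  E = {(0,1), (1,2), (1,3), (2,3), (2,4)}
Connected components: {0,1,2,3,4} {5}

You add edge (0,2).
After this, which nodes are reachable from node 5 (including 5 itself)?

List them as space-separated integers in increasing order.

Answer: 5

Derivation:
Before: nodes reachable from 5: {5}
Adding (0,2): both endpoints already in same component. Reachability from 5 unchanged.
After: nodes reachable from 5: {5}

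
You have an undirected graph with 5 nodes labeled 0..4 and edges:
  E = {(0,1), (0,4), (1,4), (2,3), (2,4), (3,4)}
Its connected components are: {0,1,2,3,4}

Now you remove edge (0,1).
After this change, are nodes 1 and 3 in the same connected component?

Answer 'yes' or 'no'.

Answer: yes

Derivation:
Initial components: {0,1,2,3,4}
Removing edge (0,1): not a bridge — component count unchanged at 1.
New components: {0,1,2,3,4}
Are 1 and 3 in the same component? yes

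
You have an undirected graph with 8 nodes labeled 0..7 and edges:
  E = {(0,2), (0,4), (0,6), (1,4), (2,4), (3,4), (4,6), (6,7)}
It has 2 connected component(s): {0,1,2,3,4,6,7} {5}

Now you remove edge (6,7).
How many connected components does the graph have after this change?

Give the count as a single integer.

Initial component count: 2
Remove (6,7): it was a bridge. Count increases: 2 -> 3.
  After removal, components: {0,1,2,3,4,6} {5} {7}
New component count: 3

Answer: 3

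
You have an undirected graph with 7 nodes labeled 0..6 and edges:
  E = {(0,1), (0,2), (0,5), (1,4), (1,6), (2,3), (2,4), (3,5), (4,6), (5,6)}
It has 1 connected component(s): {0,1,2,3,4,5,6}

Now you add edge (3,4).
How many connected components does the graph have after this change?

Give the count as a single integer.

Initial component count: 1
Add (3,4): endpoints already in same component. Count unchanged: 1.
New component count: 1

Answer: 1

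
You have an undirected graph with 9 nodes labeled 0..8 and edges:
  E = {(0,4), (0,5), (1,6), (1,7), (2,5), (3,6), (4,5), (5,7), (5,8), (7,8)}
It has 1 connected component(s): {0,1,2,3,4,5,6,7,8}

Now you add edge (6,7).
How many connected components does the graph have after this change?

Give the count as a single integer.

Initial component count: 1
Add (6,7): endpoints already in same component. Count unchanged: 1.
New component count: 1

Answer: 1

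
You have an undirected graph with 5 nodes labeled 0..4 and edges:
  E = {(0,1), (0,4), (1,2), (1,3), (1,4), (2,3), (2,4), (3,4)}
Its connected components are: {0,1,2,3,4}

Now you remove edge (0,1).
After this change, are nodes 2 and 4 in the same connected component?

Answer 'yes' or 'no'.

Initial components: {0,1,2,3,4}
Removing edge (0,1): not a bridge — component count unchanged at 1.
New components: {0,1,2,3,4}
Are 2 and 4 in the same component? yes

Answer: yes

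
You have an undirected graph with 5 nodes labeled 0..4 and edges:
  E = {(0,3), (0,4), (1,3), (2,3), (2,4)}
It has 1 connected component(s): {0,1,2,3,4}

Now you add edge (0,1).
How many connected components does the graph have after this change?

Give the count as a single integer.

Answer: 1

Derivation:
Initial component count: 1
Add (0,1): endpoints already in same component. Count unchanged: 1.
New component count: 1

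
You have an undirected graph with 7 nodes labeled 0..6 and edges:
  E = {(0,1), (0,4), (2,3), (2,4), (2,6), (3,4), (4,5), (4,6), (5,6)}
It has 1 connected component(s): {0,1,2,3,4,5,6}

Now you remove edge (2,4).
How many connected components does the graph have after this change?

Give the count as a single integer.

Answer: 1

Derivation:
Initial component count: 1
Remove (2,4): not a bridge. Count unchanged: 1.
  After removal, components: {0,1,2,3,4,5,6}
New component count: 1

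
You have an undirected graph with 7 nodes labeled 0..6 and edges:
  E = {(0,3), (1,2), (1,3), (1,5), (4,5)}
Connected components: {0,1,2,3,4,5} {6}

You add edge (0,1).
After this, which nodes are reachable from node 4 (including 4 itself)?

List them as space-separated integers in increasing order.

Answer: 0 1 2 3 4 5

Derivation:
Before: nodes reachable from 4: {0,1,2,3,4,5}
Adding (0,1): both endpoints already in same component. Reachability from 4 unchanged.
After: nodes reachable from 4: {0,1,2,3,4,5}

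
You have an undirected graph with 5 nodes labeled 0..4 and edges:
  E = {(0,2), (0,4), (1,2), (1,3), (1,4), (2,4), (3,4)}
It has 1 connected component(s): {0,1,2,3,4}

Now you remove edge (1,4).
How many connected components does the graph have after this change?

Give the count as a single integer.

Answer: 1

Derivation:
Initial component count: 1
Remove (1,4): not a bridge. Count unchanged: 1.
  After removal, components: {0,1,2,3,4}
New component count: 1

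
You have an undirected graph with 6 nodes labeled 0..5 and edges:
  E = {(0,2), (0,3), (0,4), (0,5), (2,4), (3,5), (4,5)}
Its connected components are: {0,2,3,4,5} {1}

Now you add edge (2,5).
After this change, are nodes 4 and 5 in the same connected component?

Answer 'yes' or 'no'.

Answer: yes

Derivation:
Initial components: {0,2,3,4,5} {1}
Adding edge (2,5): both already in same component {0,2,3,4,5}. No change.
New components: {0,2,3,4,5} {1}
Are 4 and 5 in the same component? yes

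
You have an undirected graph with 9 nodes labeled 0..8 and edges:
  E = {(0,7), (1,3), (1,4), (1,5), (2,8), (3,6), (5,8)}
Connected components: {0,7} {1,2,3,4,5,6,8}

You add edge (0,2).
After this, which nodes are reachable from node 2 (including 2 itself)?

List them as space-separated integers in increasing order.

Answer: 0 1 2 3 4 5 6 7 8

Derivation:
Before: nodes reachable from 2: {1,2,3,4,5,6,8}
Adding (0,2): merges 2's component with another. Reachability grows.
After: nodes reachable from 2: {0,1,2,3,4,5,6,7,8}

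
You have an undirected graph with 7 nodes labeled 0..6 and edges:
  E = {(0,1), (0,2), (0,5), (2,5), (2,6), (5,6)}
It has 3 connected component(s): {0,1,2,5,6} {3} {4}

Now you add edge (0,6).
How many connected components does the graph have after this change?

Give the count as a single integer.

Initial component count: 3
Add (0,6): endpoints already in same component. Count unchanged: 3.
New component count: 3

Answer: 3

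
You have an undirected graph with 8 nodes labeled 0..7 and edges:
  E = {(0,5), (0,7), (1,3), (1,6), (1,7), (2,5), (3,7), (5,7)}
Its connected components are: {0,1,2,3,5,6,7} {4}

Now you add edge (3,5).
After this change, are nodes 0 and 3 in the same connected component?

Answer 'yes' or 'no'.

Answer: yes

Derivation:
Initial components: {0,1,2,3,5,6,7} {4}
Adding edge (3,5): both already in same component {0,1,2,3,5,6,7}. No change.
New components: {0,1,2,3,5,6,7} {4}
Are 0 and 3 in the same component? yes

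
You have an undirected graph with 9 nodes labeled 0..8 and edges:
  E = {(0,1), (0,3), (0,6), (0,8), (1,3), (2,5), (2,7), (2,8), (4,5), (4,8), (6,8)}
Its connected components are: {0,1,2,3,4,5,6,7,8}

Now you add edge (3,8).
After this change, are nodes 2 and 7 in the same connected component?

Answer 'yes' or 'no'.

Initial components: {0,1,2,3,4,5,6,7,8}
Adding edge (3,8): both already in same component {0,1,2,3,4,5,6,7,8}. No change.
New components: {0,1,2,3,4,5,6,7,8}
Are 2 and 7 in the same component? yes

Answer: yes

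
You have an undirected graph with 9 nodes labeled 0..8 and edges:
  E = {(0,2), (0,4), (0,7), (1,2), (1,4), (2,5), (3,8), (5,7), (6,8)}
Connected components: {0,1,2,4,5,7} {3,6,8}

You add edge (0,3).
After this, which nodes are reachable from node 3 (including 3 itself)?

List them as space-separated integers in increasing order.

Before: nodes reachable from 3: {3,6,8}
Adding (0,3): merges 3's component with another. Reachability grows.
After: nodes reachable from 3: {0,1,2,3,4,5,6,7,8}

Answer: 0 1 2 3 4 5 6 7 8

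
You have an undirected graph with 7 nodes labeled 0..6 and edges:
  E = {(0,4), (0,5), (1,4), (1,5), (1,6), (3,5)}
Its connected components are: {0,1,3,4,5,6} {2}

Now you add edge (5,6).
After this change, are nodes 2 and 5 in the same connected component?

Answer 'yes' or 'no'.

Answer: no

Derivation:
Initial components: {0,1,3,4,5,6} {2}
Adding edge (5,6): both already in same component {0,1,3,4,5,6}. No change.
New components: {0,1,3,4,5,6} {2}
Are 2 and 5 in the same component? no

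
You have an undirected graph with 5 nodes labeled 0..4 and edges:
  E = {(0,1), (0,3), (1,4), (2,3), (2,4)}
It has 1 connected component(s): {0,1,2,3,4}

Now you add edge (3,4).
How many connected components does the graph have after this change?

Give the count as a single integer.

Initial component count: 1
Add (3,4): endpoints already in same component. Count unchanged: 1.
New component count: 1

Answer: 1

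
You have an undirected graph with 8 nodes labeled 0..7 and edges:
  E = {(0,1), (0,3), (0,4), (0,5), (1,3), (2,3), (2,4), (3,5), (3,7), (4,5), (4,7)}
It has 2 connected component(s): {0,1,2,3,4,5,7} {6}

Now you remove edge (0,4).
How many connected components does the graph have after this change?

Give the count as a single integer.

Initial component count: 2
Remove (0,4): not a bridge. Count unchanged: 2.
  After removal, components: {0,1,2,3,4,5,7} {6}
New component count: 2

Answer: 2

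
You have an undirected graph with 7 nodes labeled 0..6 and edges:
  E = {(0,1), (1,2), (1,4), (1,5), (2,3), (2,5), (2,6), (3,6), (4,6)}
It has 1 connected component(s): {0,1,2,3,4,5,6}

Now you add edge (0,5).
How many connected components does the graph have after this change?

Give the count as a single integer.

Initial component count: 1
Add (0,5): endpoints already in same component. Count unchanged: 1.
New component count: 1

Answer: 1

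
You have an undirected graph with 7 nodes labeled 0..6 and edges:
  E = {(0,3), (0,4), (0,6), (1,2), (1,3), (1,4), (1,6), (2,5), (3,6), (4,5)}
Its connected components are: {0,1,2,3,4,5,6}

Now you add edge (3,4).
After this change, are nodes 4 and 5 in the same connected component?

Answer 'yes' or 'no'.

Answer: yes

Derivation:
Initial components: {0,1,2,3,4,5,6}
Adding edge (3,4): both already in same component {0,1,2,3,4,5,6}. No change.
New components: {0,1,2,3,4,5,6}
Are 4 and 5 in the same component? yes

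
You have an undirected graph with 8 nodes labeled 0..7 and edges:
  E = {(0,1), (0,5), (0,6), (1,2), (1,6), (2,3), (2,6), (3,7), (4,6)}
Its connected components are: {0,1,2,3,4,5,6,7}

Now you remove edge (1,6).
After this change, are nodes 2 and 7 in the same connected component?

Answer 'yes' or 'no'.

Answer: yes

Derivation:
Initial components: {0,1,2,3,4,5,6,7}
Removing edge (1,6): not a bridge — component count unchanged at 1.
New components: {0,1,2,3,4,5,6,7}
Are 2 and 7 in the same component? yes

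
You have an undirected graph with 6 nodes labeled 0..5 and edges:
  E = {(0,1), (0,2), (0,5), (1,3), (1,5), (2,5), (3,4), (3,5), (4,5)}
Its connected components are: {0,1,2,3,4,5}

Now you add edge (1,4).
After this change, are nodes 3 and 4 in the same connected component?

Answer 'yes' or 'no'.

Answer: yes

Derivation:
Initial components: {0,1,2,3,4,5}
Adding edge (1,4): both already in same component {0,1,2,3,4,5}. No change.
New components: {0,1,2,3,4,5}
Are 3 and 4 in the same component? yes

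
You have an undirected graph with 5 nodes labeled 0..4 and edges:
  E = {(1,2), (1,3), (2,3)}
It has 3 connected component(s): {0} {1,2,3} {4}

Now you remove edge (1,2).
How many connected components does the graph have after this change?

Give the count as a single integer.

Answer: 3

Derivation:
Initial component count: 3
Remove (1,2): not a bridge. Count unchanged: 3.
  After removal, components: {0} {1,2,3} {4}
New component count: 3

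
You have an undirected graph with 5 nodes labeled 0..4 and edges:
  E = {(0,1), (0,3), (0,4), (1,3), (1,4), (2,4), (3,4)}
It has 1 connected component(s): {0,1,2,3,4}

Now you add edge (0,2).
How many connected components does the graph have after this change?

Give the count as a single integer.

Initial component count: 1
Add (0,2): endpoints already in same component. Count unchanged: 1.
New component count: 1

Answer: 1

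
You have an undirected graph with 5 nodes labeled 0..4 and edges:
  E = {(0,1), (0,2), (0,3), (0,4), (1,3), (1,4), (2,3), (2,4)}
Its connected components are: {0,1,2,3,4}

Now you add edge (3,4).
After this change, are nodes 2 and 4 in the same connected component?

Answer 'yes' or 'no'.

Answer: yes

Derivation:
Initial components: {0,1,2,3,4}
Adding edge (3,4): both already in same component {0,1,2,3,4}. No change.
New components: {0,1,2,3,4}
Are 2 and 4 in the same component? yes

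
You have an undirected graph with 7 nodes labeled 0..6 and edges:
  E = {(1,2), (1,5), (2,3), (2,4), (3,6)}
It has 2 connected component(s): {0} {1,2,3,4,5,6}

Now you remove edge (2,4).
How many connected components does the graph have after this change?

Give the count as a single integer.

Initial component count: 2
Remove (2,4): it was a bridge. Count increases: 2 -> 3.
  After removal, components: {0} {1,2,3,5,6} {4}
New component count: 3

Answer: 3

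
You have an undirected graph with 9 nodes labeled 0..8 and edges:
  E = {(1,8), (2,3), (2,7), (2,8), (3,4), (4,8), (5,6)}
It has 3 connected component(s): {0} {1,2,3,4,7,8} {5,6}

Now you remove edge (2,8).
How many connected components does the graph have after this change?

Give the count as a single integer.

Initial component count: 3
Remove (2,8): not a bridge. Count unchanged: 3.
  After removal, components: {0} {1,2,3,4,7,8} {5,6}
New component count: 3

Answer: 3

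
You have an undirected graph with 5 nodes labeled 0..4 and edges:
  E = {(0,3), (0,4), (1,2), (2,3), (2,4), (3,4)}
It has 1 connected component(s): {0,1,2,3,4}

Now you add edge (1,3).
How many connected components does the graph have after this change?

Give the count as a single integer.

Initial component count: 1
Add (1,3): endpoints already in same component. Count unchanged: 1.
New component count: 1

Answer: 1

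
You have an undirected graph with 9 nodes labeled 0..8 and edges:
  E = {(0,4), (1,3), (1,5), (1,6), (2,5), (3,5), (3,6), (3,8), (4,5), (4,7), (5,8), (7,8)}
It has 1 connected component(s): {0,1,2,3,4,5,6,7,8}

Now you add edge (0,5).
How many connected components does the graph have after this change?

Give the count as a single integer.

Answer: 1

Derivation:
Initial component count: 1
Add (0,5): endpoints already in same component. Count unchanged: 1.
New component count: 1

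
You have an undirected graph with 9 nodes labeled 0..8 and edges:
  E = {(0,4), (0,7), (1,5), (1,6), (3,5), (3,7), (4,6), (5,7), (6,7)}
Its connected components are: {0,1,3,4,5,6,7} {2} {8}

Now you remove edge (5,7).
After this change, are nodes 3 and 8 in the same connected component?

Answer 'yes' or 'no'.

Initial components: {0,1,3,4,5,6,7} {2} {8}
Removing edge (5,7): not a bridge — component count unchanged at 3.
New components: {0,1,3,4,5,6,7} {2} {8}
Are 3 and 8 in the same component? no

Answer: no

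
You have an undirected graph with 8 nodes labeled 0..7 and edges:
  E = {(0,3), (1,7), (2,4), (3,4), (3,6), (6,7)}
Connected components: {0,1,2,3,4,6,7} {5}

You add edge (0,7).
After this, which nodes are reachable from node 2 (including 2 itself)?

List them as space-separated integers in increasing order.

Before: nodes reachable from 2: {0,1,2,3,4,6,7}
Adding (0,7): both endpoints already in same component. Reachability from 2 unchanged.
After: nodes reachable from 2: {0,1,2,3,4,6,7}

Answer: 0 1 2 3 4 6 7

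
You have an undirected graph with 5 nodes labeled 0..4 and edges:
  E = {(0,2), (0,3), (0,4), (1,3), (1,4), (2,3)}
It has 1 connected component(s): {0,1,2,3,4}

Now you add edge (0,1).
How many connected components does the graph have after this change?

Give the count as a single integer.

Initial component count: 1
Add (0,1): endpoints already in same component. Count unchanged: 1.
New component count: 1

Answer: 1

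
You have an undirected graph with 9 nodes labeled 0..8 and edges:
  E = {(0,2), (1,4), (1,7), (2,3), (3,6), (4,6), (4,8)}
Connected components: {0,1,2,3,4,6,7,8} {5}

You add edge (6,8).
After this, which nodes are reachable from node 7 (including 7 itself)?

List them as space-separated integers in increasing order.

Before: nodes reachable from 7: {0,1,2,3,4,6,7,8}
Adding (6,8): both endpoints already in same component. Reachability from 7 unchanged.
After: nodes reachable from 7: {0,1,2,3,4,6,7,8}

Answer: 0 1 2 3 4 6 7 8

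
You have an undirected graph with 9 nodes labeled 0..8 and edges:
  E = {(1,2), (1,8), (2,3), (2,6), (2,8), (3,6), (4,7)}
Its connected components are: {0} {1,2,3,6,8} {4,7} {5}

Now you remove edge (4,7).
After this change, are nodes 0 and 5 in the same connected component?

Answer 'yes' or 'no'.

Answer: no

Derivation:
Initial components: {0} {1,2,3,6,8} {4,7} {5}
Removing edge (4,7): it was a bridge — component count 4 -> 5.
New components: {0} {1,2,3,6,8} {4} {5} {7}
Are 0 and 5 in the same component? no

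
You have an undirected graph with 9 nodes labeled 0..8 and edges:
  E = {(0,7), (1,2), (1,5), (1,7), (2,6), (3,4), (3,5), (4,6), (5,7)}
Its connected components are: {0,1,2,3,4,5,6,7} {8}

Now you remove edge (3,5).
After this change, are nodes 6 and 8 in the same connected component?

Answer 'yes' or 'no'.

Answer: no

Derivation:
Initial components: {0,1,2,3,4,5,6,7} {8}
Removing edge (3,5): not a bridge — component count unchanged at 2.
New components: {0,1,2,3,4,5,6,7} {8}
Are 6 and 8 in the same component? no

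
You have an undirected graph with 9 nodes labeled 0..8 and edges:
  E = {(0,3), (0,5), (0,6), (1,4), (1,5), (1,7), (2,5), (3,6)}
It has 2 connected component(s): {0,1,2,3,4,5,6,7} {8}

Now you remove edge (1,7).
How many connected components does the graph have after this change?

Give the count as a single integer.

Initial component count: 2
Remove (1,7): it was a bridge. Count increases: 2 -> 3.
  After removal, components: {0,1,2,3,4,5,6} {7} {8}
New component count: 3

Answer: 3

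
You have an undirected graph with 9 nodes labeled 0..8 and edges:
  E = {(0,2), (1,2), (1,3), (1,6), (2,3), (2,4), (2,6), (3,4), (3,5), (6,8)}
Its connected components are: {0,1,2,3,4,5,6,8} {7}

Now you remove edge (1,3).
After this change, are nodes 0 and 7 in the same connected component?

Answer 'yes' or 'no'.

Answer: no

Derivation:
Initial components: {0,1,2,3,4,5,6,8} {7}
Removing edge (1,3): not a bridge — component count unchanged at 2.
New components: {0,1,2,3,4,5,6,8} {7}
Are 0 and 7 in the same component? no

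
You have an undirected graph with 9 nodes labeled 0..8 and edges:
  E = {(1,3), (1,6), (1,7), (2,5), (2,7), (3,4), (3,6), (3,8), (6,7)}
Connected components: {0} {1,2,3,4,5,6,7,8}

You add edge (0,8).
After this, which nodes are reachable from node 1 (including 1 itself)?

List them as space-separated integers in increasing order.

Answer: 0 1 2 3 4 5 6 7 8

Derivation:
Before: nodes reachable from 1: {1,2,3,4,5,6,7,8}
Adding (0,8): merges 1's component with another. Reachability grows.
After: nodes reachable from 1: {0,1,2,3,4,5,6,7,8}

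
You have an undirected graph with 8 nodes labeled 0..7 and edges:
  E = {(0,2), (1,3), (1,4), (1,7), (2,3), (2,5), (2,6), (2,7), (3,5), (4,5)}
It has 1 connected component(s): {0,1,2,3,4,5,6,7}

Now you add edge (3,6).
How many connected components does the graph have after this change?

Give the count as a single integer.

Answer: 1

Derivation:
Initial component count: 1
Add (3,6): endpoints already in same component. Count unchanged: 1.
New component count: 1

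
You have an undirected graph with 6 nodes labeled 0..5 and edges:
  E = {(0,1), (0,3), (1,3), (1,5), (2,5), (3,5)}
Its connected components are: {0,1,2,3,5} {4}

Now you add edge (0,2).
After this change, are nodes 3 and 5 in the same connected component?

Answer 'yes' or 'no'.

Initial components: {0,1,2,3,5} {4}
Adding edge (0,2): both already in same component {0,1,2,3,5}. No change.
New components: {0,1,2,3,5} {4}
Are 3 and 5 in the same component? yes

Answer: yes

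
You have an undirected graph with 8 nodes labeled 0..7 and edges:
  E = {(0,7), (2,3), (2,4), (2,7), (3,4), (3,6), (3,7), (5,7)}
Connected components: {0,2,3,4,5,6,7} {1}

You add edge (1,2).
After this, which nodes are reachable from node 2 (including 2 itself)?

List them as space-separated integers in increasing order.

Answer: 0 1 2 3 4 5 6 7

Derivation:
Before: nodes reachable from 2: {0,2,3,4,5,6,7}
Adding (1,2): merges 2's component with another. Reachability grows.
After: nodes reachable from 2: {0,1,2,3,4,5,6,7}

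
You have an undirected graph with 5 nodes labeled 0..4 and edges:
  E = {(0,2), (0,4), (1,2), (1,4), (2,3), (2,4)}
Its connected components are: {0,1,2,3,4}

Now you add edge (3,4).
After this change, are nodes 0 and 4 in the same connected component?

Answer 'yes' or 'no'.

Answer: yes

Derivation:
Initial components: {0,1,2,3,4}
Adding edge (3,4): both already in same component {0,1,2,3,4}. No change.
New components: {0,1,2,3,4}
Are 0 and 4 in the same component? yes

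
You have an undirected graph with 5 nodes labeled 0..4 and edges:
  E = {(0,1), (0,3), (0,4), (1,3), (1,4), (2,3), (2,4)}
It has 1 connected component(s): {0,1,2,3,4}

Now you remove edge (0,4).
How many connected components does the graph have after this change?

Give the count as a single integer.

Initial component count: 1
Remove (0,4): not a bridge. Count unchanged: 1.
  After removal, components: {0,1,2,3,4}
New component count: 1

Answer: 1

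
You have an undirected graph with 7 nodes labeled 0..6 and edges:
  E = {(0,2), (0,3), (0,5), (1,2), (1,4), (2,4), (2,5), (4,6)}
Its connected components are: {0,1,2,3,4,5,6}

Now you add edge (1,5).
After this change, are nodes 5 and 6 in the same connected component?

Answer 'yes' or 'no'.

Initial components: {0,1,2,3,4,5,6}
Adding edge (1,5): both already in same component {0,1,2,3,4,5,6}. No change.
New components: {0,1,2,3,4,5,6}
Are 5 and 6 in the same component? yes

Answer: yes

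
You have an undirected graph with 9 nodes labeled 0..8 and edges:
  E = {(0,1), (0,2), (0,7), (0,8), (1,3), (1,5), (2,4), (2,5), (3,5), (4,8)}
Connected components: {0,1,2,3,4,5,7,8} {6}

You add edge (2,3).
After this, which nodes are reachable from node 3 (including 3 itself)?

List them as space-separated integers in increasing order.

Answer: 0 1 2 3 4 5 7 8

Derivation:
Before: nodes reachable from 3: {0,1,2,3,4,5,7,8}
Adding (2,3): both endpoints already in same component. Reachability from 3 unchanged.
After: nodes reachable from 3: {0,1,2,3,4,5,7,8}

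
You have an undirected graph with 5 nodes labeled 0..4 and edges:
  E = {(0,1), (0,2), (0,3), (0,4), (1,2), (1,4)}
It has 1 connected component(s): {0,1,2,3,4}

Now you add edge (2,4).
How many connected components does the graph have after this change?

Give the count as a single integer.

Answer: 1

Derivation:
Initial component count: 1
Add (2,4): endpoints already in same component. Count unchanged: 1.
New component count: 1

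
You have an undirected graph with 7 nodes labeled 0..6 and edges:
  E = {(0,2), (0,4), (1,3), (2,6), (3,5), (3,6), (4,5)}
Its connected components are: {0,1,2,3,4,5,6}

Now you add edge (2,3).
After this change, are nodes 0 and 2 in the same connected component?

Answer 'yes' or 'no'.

Answer: yes

Derivation:
Initial components: {0,1,2,3,4,5,6}
Adding edge (2,3): both already in same component {0,1,2,3,4,5,6}. No change.
New components: {0,1,2,3,4,5,6}
Are 0 and 2 in the same component? yes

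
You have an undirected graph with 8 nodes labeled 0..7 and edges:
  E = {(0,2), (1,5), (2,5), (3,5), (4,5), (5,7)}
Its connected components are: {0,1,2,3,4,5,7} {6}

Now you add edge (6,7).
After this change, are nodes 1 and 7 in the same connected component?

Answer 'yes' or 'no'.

Initial components: {0,1,2,3,4,5,7} {6}
Adding edge (6,7): merges {6} and {0,1,2,3,4,5,7}.
New components: {0,1,2,3,4,5,6,7}
Are 1 and 7 in the same component? yes

Answer: yes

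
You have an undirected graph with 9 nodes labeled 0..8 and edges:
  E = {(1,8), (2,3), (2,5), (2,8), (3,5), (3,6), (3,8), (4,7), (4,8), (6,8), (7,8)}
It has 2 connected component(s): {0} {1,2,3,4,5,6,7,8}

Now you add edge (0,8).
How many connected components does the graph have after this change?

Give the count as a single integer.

Answer: 1

Derivation:
Initial component count: 2
Add (0,8): merges two components. Count decreases: 2 -> 1.
New component count: 1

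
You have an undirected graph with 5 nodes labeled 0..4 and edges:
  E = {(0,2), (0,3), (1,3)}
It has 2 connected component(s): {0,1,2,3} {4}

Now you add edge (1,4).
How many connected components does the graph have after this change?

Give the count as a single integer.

Answer: 1

Derivation:
Initial component count: 2
Add (1,4): merges two components. Count decreases: 2 -> 1.
New component count: 1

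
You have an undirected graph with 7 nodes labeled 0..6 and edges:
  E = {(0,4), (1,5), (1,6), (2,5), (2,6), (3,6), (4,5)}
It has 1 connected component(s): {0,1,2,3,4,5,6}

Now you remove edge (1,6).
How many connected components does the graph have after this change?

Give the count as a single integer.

Answer: 1

Derivation:
Initial component count: 1
Remove (1,6): not a bridge. Count unchanged: 1.
  After removal, components: {0,1,2,3,4,5,6}
New component count: 1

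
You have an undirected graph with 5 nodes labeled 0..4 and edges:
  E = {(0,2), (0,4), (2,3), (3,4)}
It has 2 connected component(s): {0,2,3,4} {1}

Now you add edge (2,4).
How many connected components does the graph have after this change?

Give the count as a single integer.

Initial component count: 2
Add (2,4): endpoints already in same component. Count unchanged: 2.
New component count: 2

Answer: 2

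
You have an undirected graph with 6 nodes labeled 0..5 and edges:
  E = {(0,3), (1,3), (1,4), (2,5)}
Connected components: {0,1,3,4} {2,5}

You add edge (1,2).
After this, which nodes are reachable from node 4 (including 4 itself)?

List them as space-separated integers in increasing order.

Before: nodes reachable from 4: {0,1,3,4}
Adding (1,2): merges 4's component with another. Reachability grows.
After: nodes reachable from 4: {0,1,2,3,4,5}

Answer: 0 1 2 3 4 5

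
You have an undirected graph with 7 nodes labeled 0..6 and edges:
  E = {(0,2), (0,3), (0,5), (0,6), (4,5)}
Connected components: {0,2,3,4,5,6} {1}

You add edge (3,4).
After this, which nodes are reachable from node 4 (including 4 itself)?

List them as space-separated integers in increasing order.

Answer: 0 2 3 4 5 6

Derivation:
Before: nodes reachable from 4: {0,2,3,4,5,6}
Adding (3,4): both endpoints already in same component. Reachability from 4 unchanged.
After: nodes reachable from 4: {0,2,3,4,5,6}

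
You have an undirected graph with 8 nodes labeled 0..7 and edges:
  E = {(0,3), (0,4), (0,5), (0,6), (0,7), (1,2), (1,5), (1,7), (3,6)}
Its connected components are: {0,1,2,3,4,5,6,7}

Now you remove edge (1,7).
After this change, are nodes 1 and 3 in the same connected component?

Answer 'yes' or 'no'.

Answer: yes

Derivation:
Initial components: {0,1,2,3,4,5,6,7}
Removing edge (1,7): not a bridge — component count unchanged at 1.
New components: {0,1,2,3,4,5,6,7}
Are 1 and 3 in the same component? yes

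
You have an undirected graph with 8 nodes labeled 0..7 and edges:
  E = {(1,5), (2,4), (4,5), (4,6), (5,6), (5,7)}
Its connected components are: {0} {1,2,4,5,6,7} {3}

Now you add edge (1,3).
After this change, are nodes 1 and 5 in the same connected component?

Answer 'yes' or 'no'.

Answer: yes

Derivation:
Initial components: {0} {1,2,4,5,6,7} {3}
Adding edge (1,3): merges {1,2,4,5,6,7} and {3}.
New components: {0} {1,2,3,4,5,6,7}
Are 1 and 5 in the same component? yes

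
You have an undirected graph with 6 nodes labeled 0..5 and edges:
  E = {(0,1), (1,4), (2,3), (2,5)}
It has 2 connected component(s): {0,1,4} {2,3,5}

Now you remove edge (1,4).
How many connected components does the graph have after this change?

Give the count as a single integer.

Initial component count: 2
Remove (1,4): it was a bridge. Count increases: 2 -> 3.
  After removal, components: {0,1} {2,3,5} {4}
New component count: 3

Answer: 3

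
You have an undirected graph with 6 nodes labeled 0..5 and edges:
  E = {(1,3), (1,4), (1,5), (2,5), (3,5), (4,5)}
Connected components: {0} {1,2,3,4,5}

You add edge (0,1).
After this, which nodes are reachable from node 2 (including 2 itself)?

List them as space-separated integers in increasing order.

Answer: 0 1 2 3 4 5

Derivation:
Before: nodes reachable from 2: {1,2,3,4,5}
Adding (0,1): merges 2's component with another. Reachability grows.
After: nodes reachable from 2: {0,1,2,3,4,5}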